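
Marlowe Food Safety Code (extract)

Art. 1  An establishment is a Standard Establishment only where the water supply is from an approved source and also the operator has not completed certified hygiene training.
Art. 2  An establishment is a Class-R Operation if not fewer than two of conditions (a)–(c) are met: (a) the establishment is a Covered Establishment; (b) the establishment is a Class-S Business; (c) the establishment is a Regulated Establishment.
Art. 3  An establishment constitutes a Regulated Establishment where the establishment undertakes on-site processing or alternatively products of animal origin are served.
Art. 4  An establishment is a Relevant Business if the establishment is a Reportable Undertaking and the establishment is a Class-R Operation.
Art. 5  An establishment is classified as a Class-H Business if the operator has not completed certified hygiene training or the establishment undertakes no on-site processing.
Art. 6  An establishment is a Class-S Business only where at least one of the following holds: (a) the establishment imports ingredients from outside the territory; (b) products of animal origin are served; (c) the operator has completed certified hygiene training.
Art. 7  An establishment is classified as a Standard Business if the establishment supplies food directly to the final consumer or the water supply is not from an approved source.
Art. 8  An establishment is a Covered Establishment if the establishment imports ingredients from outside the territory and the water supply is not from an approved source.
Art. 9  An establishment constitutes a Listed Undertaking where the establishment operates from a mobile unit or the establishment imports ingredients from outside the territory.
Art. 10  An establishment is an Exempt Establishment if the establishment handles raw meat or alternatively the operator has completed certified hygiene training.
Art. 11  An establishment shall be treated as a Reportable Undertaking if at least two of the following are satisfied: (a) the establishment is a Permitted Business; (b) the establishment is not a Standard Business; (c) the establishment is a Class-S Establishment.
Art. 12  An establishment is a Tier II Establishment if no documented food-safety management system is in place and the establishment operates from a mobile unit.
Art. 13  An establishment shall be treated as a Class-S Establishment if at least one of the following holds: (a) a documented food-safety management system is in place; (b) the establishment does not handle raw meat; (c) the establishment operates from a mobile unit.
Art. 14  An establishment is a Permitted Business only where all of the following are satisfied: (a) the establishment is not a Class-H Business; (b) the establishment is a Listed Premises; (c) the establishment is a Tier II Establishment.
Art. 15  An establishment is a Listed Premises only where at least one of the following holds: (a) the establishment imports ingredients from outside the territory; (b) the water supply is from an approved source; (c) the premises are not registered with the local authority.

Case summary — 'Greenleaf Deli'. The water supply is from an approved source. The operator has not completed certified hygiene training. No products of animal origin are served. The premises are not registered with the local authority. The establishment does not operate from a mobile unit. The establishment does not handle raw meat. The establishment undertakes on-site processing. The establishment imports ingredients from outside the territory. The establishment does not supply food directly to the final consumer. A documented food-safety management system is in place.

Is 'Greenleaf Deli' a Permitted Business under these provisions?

No

article 5 — Class-H Business: [the operator has not completed certified hygiene training? yes] OR [the establishment undertakes no on-site processing? no] → satisfied.
article 15 — Listed Premises: [the establishment imports ingredients from outside the territory? yes] OR [the water supply is from an approved source? yes] OR [the premises are not registered with the local authority? yes] → satisfied.
article 12 — Tier II Establishment: [no documented food-safety management system is in place? no] AND [the establishment operates from a mobile unit? no] → not satisfied.
article 14 — Permitted Business: [not a Class-H Business (article 5)? no] AND [Listed Premises (article 15)? yes] AND [Tier II Establishment (article 12)? no] → not satisfied.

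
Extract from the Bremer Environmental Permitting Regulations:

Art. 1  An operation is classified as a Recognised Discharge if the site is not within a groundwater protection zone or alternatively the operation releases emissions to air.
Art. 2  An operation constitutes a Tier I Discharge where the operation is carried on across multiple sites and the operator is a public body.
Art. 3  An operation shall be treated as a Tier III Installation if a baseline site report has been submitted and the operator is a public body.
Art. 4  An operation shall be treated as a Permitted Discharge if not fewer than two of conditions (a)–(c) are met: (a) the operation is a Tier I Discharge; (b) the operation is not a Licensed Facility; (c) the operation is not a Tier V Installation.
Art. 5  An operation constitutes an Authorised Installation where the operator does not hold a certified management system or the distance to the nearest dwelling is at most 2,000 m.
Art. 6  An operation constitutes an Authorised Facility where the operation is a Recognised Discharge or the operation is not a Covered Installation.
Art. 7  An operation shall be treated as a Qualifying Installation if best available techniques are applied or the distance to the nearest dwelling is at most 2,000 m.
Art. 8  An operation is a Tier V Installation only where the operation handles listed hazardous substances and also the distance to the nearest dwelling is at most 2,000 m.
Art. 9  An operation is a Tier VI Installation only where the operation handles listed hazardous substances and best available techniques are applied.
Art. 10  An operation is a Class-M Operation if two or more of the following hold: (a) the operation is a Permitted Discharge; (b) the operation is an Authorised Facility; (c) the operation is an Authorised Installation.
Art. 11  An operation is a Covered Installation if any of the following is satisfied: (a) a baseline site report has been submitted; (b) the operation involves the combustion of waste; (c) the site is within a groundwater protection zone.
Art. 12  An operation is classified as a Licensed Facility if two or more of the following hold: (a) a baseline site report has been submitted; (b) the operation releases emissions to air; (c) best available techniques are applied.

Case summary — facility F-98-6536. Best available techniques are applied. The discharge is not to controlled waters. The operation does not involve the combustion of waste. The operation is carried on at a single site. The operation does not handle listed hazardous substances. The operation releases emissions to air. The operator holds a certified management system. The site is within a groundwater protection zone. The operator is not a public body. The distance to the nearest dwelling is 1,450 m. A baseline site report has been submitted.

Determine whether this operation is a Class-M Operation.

article 2 — Tier I Discharge: [the operation is carried on across multiple sites? no] AND [the operator is a public body? no] → not satisfied.
article 12 — Licensed Facility: a baseline site report has been submitted? yes; the operation releases emissions to air? yes; best available techniques are applied? yes — 3 of 3 hold (need ≥2) → satisfied.
article 8 — Tier V Installation: [the operation handles listed hazardous substances? no] AND [distance to the nearest dwelling: 1,450 m ≤ 2,000 m? yes] → not satisfied.
article 4 — Permitted Discharge: Tier I Discharge (article 2)? no; not a Licensed Facility (article 12)? no; not a Tier V Installation (article 8)? yes — 1 of 3 hold (need ≥2) → not satisfied.
article 1 — Recognised Discharge: [the site is not within a groundwater protection zone? no] OR [the operation releases emissions to air? yes] → satisfied.
article 11 — Covered Installation: [a baseline site report has been submitted? yes] OR [the operation involves the combustion of waste? no] OR [the site is within a groundwater protection zone? yes] → satisfied.
article 6 — Authorised Facility: [Recognised Discharge (article 1)? yes] OR [not a Covered Installation (article 11)? no] → satisfied.
article 5 — Authorised Installation: [the operator does not hold a certified management system? no] OR [distance to the nearest dwelling: 1,450 m ≤ 2,000 m? yes] → satisfied.
article 10 — Class-M Operation: Permitted Discharge (article 4)? no; Authorised Facility (article 6)? yes; Authorised Installation (article 5)? yes — 2 of 3 hold (need ≥2) → satisfied.

Yes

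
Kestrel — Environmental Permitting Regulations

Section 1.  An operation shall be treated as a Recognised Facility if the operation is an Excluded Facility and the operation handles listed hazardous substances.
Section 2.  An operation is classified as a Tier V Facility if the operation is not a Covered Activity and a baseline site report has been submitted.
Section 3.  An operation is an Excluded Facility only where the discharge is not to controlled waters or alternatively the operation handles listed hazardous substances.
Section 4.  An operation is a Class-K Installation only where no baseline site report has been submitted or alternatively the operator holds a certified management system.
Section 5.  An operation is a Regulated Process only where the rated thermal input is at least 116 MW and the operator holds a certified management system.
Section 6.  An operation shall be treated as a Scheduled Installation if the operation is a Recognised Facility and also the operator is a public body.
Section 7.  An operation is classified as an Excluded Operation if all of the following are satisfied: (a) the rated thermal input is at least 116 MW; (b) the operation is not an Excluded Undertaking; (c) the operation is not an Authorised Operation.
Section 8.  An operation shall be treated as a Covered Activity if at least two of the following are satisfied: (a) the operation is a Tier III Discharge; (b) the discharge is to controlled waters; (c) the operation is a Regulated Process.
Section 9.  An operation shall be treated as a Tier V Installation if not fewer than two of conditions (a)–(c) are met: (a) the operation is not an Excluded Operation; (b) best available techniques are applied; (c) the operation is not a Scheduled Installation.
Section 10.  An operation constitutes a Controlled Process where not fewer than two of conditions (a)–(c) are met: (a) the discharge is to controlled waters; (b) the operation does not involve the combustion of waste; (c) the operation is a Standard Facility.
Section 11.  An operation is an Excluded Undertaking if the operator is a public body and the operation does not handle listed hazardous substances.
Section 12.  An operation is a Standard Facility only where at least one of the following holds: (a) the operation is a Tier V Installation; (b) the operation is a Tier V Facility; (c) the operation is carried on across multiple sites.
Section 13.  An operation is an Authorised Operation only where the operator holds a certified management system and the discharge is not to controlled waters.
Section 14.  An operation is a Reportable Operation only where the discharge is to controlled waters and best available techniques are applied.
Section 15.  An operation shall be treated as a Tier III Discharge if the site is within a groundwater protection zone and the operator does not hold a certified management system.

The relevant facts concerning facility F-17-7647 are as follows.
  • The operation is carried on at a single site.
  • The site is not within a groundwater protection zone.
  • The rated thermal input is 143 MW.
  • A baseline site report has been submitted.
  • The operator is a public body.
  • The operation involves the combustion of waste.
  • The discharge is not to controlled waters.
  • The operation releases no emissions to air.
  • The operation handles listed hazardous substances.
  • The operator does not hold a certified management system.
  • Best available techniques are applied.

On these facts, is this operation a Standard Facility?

Yes

section 11 — Excluded Undertaking: [the operator is a public body? yes] AND [the operation does not handle listed hazardous substances? no] → not satisfied.
section 13 — Authorised Operation: [the operator holds a certified management system? no] AND [the discharge is not to controlled waters? yes] → not satisfied.
section 7 — Excluded Operation: [rated thermal input: 143 MW ≥ 116 MW? yes] AND [not an Excluded Undertaking (section 11)? yes] AND [not an Authorised Operation (section 13)? yes] → satisfied.
section 3 — Excluded Facility: [the discharge is not to controlled waters? yes] OR [the operation handles listed hazardous substances? yes] → satisfied.
section 1 — Recognised Facility: [Excluded Facility (section 3)? yes] AND [the operation handles listed hazardous substances? yes] → satisfied.
section 6 — Scheduled Installation: [Recognised Facility (section 1)? yes] AND [the operator is a public body? yes] → satisfied.
section 9 — Tier V Installation: not an Excluded Operation (section 7)? no; best available techniques are applied? yes; not a Scheduled Installation (section 6)? no — 1 of 3 hold (need ≥2) → not satisfied.
section 15 — Tier III Discharge: [the site is within a groundwater protection zone? no] AND [the operator does not hold a certified management system? yes] → not satisfied.
section 5 — Regulated Process: [rated thermal input: 143 MW ≥ 116 MW? yes] AND [the operator holds a certified management system? no] → not satisfied.
section 8 — Covered Activity: Tier III Discharge (section 15)? no; the discharge is to controlled waters? no; Regulated Process (section 5)? no — 0 of 3 hold (need ≥2) → not satisfied.
section 2 — Tier V Facility: [not a Covered Activity (section 8)? yes] AND [a baseline site report has been submitted? yes] → satisfied.
section 12 — Standard Facility: [Tier V Installation (section 9)? no] OR [Tier V Facility (section 2)? yes] OR [the operation is carried on across multiple sites? no] → satisfied.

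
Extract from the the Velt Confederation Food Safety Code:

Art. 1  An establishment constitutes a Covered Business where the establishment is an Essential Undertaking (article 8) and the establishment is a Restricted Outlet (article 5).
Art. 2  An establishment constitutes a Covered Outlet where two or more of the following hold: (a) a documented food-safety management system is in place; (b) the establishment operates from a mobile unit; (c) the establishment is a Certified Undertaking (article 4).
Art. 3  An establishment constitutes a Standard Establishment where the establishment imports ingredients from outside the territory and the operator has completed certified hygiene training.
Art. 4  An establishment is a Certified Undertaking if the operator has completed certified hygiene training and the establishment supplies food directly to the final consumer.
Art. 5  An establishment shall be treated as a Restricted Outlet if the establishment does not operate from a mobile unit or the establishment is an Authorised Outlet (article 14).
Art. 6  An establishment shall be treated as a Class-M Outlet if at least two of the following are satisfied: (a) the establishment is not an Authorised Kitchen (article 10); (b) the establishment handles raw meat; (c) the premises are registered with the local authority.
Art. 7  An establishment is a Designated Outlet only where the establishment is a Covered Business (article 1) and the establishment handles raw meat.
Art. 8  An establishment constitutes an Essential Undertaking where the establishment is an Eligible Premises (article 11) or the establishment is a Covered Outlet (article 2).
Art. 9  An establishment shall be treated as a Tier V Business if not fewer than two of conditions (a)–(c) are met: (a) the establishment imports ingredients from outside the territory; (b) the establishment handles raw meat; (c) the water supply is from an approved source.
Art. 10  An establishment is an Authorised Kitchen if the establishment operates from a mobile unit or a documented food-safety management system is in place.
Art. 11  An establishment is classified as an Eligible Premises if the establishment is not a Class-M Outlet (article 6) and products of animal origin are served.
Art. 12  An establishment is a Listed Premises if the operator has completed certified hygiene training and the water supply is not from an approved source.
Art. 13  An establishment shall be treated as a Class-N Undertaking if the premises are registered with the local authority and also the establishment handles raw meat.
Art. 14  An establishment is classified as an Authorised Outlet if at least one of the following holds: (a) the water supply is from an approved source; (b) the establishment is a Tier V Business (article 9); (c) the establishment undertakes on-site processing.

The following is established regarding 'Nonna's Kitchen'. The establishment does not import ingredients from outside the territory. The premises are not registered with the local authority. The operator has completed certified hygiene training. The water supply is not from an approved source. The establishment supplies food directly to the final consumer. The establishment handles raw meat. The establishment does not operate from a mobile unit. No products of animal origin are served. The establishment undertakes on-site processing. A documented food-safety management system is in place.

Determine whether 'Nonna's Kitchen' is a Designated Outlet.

Under article 10: the establishment operates from a mobile unit? no; or a documented food-safety management system is in place? yes. So the establishment is an Authorised Kitchen.
Under article 6: not an Authorised Kitchen (article 10)? no; the establishment handles raw meat? yes; the premises are registered with the local authority? no — 1 of 3 hold (need ≥2) → not satisfied.
Under article 11: not a Class-M Outlet (article 6)? yes; and products of animal origin are served? no. So the establishment is not an Eligible Premises.
Under article 4: the operator has completed certified hygiene training? yes; and the establishment supplies food directly to the final consumer? yes. So the establishment is a Certified Undertaking.
Under article 2: a documented food-safety management system is in place? yes; the establishment operates from a mobile unit? no; Certified Undertaking (article 4)? yes — 2 of 3 hold (need ≥2) → satisfied.
Under article 8: Eligible Premises (article 11)? no; or Covered Outlet (article 2)? yes. So the establishment is an Essential Undertaking.
Under article 9: the establishment imports ingredients from outside the territory? no; the establishment handles raw meat? yes; the water supply is from an approved source? no — 1 of 3 hold (need ≥2) → not satisfied.
Under article 14: the water supply is from an approved source? no; or Tier V Business (article 9)? no; or the establishment undertakes on-site processing? yes. So the establishment is an Authorised Outlet.
Under article 5: the establishment does not operate from a mobile unit? yes; or Authorised Outlet (article 14)? yes. So the establishment is a Restricted Outlet.
Under article 1: Essential Undertaking (article 8)? yes; and Restricted Outlet (article 5)? yes. So the establishment is a Covered Business.
Under article 7: Covered Business (article 1)? yes; and the establishment handles raw meat? yes. So the establishment is a Designated Outlet.

Yes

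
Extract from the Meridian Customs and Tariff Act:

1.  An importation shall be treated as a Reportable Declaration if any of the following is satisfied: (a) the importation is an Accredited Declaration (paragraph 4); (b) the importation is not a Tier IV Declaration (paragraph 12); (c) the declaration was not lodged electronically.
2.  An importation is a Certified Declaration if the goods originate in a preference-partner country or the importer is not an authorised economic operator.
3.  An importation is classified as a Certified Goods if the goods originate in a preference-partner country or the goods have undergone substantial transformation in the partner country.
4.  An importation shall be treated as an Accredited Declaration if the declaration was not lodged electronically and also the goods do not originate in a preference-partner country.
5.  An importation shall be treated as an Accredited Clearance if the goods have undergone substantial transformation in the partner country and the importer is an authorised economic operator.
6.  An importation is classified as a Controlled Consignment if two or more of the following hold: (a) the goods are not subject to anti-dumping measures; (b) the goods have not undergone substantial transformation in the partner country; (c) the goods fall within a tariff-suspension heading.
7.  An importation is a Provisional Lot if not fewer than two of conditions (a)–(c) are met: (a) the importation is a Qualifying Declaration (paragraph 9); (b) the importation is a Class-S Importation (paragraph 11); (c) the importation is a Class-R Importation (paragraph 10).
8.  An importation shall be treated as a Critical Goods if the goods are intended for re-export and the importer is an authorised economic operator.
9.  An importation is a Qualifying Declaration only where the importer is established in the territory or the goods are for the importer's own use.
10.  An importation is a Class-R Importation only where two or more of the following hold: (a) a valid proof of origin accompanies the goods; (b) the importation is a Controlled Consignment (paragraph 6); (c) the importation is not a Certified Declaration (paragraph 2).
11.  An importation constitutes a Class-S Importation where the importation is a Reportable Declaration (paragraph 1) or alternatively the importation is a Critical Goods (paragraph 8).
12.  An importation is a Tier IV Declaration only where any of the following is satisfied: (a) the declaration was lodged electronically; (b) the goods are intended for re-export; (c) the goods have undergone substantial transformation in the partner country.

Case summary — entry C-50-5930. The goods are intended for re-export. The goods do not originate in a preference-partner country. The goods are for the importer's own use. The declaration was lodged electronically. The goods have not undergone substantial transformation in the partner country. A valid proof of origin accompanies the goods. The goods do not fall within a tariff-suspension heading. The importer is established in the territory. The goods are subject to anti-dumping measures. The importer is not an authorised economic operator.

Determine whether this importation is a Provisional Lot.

paragraph 9 — Qualifying Declaration: [the importer is established in the territory? yes] OR [the goods are for the importer's own use? yes] → satisfied.
paragraph 4 — Accredited Declaration: [the declaration was not lodged electronically? no] AND [the goods do not originate in a preference-partner country? yes] → not satisfied.
paragraph 12 — Tier IV Declaration: [the declaration was lodged electronically? yes] OR [the goods are intended for re-export? yes] OR [the goods have undergone substantial transformation in the partner country? no] → satisfied.
paragraph 1 — Reportable Declaration: [Accredited Declaration (paragraph 4)? no] OR [not a Tier IV Declaration (paragraph 12)? no] OR [the declaration was not lodged electronically? no] → not satisfied.
paragraph 8 — Critical Goods: [the goods are intended for re-export? yes] AND [the importer is an authorised economic operator? no] → not satisfied.
paragraph 11 — Class-S Importation: [Reportable Declaration (paragraph 1)? no] OR [Critical Goods (paragraph 8)? no] → not satisfied.
paragraph 6 — Controlled Consignment: the goods are not subject to anti-dumping measures? no; the goods have not undergone substantial transformation in the partner country? yes; the goods fall within a tariff-suspension heading? no — 1 of 3 hold (need ≥2) → not satisfied.
paragraph 2 — Certified Declaration: [the goods originate in a preference-partner country? no] OR [the importer is not an authorised economic operator? yes] → satisfied.
paragraph 10 — Class-R Importation: a valid proof of origin accompanies the goods? yes; Controlled Consignment (paragraph 6)? no; not a Certified Declaration (paragraph 2)? no — 1 of 3 hold (need ≥2) → not satisfied.
paragraph 7 — Provisional Lot: Qualifying Declaration (paragraph 9)? yes; Class-S Importation (paragraph 11)? no; Class-R Importation (paragraph 10)? no — 1 of 3 hold (need ≥2) → not satisfied.

No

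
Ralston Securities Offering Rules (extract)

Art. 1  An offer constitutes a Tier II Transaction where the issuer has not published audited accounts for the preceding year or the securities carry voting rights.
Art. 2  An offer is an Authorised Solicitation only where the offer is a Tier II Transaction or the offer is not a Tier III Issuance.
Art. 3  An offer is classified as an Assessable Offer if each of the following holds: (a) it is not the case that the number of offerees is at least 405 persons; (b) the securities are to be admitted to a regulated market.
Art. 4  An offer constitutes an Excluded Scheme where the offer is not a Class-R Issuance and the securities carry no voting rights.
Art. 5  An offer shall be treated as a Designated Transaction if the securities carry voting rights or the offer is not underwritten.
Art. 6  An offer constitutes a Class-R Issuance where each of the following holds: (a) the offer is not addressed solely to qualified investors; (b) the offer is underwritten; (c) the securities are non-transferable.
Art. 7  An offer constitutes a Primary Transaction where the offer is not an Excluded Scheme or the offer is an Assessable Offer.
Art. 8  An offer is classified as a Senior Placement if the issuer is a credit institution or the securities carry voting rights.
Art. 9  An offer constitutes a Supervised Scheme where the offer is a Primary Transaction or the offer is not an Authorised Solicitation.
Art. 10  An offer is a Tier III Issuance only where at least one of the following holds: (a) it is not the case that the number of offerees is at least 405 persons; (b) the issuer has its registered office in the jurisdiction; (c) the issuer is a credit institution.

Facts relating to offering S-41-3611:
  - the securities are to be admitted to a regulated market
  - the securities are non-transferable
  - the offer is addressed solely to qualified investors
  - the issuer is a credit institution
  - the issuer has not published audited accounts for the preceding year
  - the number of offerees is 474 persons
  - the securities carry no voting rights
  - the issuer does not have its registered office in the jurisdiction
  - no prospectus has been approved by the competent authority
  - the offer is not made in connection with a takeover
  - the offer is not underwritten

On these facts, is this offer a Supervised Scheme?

No

article 6 — Class-R Issuance: [the offer is not addressed solely to qualified investors? no] AND [the offer is underwritten? no] AND [the securities are non-transferable? yes] → not satisfied.
article 4 — Excluded Scheme: [not a Class-R Issuance (article 6)? yes] AND [the securities carry no voting rights? yes] → satisfied.
article 3 — Assessable Offer: [number of offerees: 474 persons ≥ 405 persons? yes, so negated condition no] AND [the securities are to be admitted to a regulated market? yes] → not satisfied.
article 7 — Primary Transaction: [not an Excluded Scheme (article 4)? no] OR [Assessable Offer (article 3)? no] → not satisfied.
article 1 — Tier II Transaction: [the issuer has not published audited accounts for the preceding year? yes] OR [the securities carry voting rights? no] → satisfied.
article 10 — Tier III Issuance: [number of offerees: 474 persons ≥ 405 persons? yes, so negated condition no] OR [the issuer has its registered office in the jurisdiction? no] OR [the issuer is a credit institution? yes] → satisfied.
article 2 — Authorised Solicitation: [Tier II Transaction (article 1)? yes] OR [not a Tier III Issuance (article 10)? no] → satisfied.
article 9 — Supervised Scheme: [Primary Transaction (article 7)? no] OR [not an Authorised Solicitation (article 2)? no] → not satisfied.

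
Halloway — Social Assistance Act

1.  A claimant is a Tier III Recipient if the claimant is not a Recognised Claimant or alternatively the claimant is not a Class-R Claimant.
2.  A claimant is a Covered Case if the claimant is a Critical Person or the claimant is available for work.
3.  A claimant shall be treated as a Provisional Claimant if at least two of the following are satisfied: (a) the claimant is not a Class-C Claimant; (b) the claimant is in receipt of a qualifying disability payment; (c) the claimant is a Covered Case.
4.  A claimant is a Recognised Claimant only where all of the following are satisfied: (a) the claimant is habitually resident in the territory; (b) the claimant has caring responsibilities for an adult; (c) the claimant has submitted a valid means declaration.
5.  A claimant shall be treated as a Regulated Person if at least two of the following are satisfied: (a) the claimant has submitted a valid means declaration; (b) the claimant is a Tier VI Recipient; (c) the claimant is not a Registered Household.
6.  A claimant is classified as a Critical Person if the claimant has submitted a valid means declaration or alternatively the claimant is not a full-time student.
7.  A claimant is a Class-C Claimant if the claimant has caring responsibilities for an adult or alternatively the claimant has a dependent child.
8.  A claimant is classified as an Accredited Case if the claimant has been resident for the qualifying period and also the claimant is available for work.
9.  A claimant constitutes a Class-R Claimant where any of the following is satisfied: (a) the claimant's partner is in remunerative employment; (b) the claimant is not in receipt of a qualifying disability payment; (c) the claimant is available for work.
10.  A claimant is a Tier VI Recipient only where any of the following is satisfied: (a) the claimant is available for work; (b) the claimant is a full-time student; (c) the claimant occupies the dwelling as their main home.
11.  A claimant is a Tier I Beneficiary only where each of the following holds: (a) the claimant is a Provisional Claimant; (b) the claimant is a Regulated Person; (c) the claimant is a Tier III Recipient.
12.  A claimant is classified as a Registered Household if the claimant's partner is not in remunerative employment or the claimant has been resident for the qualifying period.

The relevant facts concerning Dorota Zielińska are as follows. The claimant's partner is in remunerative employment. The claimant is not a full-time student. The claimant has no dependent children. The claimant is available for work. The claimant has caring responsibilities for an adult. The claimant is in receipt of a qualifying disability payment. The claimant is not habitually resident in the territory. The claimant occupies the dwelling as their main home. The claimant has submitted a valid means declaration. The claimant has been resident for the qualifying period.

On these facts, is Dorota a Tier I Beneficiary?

paragraph 7 — Class-C Claimant: [the claimant has caring responsibilities for an adult? yes] OR [the claimant has a dependent child? no] → satisfied.
paragraph 6 — Critical Person: [the claimant has submitted a valid means declaration? yes] OR [the claimant is not a full-time student? yes] → satisfied.
paragraph 2 — Covered Case: [Critical Person (paragraph 6)? yes] OR [the claimant is available for work? yes] → satisfied.
paragraph 3 — Provisional Claimant: not a Class-C Claimant (paragraph 7)? no; the claimant is in receipt of a qualifying disability payment? yes; Covered Case (paragraph 2)? yes — 2 of 3 hold (need ≥2) → satisfied.
paragraph 10 — Tier VI Recipient: [the claimant is available for work? yes] OR [the claimant is a full-time student? no] OR [the claimant occupies the dwelling as their main home? yes] → satisfied.
paragraph 12 — Registered Household: [the claimant's partner is not in remunerative employment? no] OR [the claimant has been resident for the qualifying period? yes] → satisfied.
paragraph 5 — Regulated Person: the claimant has submitted a valid means declaration? yes; Tier VI Recipient (paragraph 10)? yes; not a Registered Household (paragraph 12)? no — 2 of 3 hold (need ≥2) → satisfied.
paragraph 4 — Recognised Claimant: [the claimant is habitually resident in the territory? no] AND [the claimant has caring responsibilities for an adult? yes] AND [the claimant has submitted a valid means declaration? yes] → not satisfied.
paragraph 9 — Class-R Claimant: [the claimant's partner is in remunerative employment? yes] OR [the claimant is not in receipt of a qualifying disability payment? no] OR [the claimant is available for work? yes] → satisfied.
paragraph 1 — Tier III Recipient: [not a Recognised Claimant (paragraph 4)? yes] OR [not a Class-R Claimant (paragraph 9)? no] → satisfied.
paragraph 11 — Tier I Beneficiary: [Provisional Claimant (paragraph 3)? yes] AND [Regulated Person (paragraph 5)? yes] AND [Tier III Recipient (paragraph 1)? yes] → satisfied.

Yes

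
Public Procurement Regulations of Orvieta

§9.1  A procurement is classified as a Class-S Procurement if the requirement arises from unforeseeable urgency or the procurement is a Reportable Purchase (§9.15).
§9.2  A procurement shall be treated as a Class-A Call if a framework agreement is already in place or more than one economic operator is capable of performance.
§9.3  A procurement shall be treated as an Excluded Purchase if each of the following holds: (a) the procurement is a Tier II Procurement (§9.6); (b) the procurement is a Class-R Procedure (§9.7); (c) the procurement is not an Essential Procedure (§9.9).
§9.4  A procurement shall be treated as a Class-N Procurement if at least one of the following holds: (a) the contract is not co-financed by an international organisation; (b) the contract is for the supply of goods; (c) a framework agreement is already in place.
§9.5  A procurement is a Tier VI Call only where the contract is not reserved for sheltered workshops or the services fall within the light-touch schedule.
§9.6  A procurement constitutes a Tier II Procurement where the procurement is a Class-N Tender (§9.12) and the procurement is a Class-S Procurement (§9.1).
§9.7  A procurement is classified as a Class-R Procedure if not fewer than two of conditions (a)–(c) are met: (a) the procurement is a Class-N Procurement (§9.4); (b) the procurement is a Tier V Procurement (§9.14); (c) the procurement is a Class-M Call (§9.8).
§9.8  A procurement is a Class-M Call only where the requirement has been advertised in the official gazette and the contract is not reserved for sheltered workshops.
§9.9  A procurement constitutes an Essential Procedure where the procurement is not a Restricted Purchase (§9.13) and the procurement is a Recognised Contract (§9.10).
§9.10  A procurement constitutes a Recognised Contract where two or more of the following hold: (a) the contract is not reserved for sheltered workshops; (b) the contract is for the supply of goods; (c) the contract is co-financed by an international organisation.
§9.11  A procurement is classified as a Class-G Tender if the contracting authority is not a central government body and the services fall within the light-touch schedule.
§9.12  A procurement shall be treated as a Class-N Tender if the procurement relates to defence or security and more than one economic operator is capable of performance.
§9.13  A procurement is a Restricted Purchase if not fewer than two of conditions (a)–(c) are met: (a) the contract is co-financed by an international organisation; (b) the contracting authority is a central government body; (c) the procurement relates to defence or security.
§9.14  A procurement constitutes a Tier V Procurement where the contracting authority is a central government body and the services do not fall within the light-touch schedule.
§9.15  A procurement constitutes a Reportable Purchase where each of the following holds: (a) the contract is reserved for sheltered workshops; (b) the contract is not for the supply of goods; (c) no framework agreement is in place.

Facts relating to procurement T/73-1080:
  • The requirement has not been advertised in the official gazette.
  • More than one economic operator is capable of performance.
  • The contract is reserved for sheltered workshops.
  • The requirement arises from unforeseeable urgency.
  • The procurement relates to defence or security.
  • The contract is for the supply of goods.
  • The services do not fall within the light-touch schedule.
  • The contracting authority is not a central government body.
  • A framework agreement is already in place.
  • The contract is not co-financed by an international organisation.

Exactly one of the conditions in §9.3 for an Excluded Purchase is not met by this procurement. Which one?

Class-R Procedure

§9.12 — Class-N Tender: [the procurement relates to defence or security? yes] AND [more than one economic operator is capable of performance? yes] → satisfied.
§9.15 — Reportable Purchase: [the contract is reserved for sheltered workshops? yes] AND [the contract is not for the supply of goods? no] AND [no framework agreement is in place? no] → not satisfied.
§9.1 — Class-S Procurement: [the requirement arises from unforeseeable urgency? yes] OR [Reportable Purchase (§9.15)? no] → satisfied.
§9.6 — Tier II Procurement: [Class-N Tender (§9.12)? yes] AND [Class-S Procurement (§9.1)? yes] → satisfied.
§9.4 — Class-N Procurement: [the contract is not co-financed by an international organisation? yes] OR [the contract is for the supply of goods? yes] OR [a framework agreement is already in place? yes] → satisfied.
§9.14 — Tier V Procurement: [the contracting authority is a central government body? no] AND [the services do not fall within the light-touch schedule? yes] → not satisfied.
§9.8 — Class-M Call: [the requirement has been advertised in the official gazette? no] AND [the contract is not reserved for sheltered workshops? no] → not satisfied.
§9.7 — Class-R Procedure: Class-N Procurement (§9.4)? yes; Tier V Procurement (§9.14)? no; Class-M Call (§9.8)? no — 1 of 3 hold (need ≥2) → not satisfied.
§9.13 — Restricted Purchase: the contract is co-financed by an international organisation? no; the contracting authority is a central government body? no; the procurement relates to defence or security? yes — 1 of 3 hold (need ≥2) → not satisfied.
§9.10 — Recognised Contract: the contract is not reserved for sheltered workshops? no; the contract is for the supply of goods? yes; the contract is co-financed by an international organisation? no — 1 of 3 hold (need ≥2) → not satisfied.
§9.9 — Essential Procedure: [not a Restricted Purchase (§9.13)? yes] AND [Recognised Contract (§9.10)? no] → not satisfied.
§9.3 — Excluded Purchase: [Tier II Procurement (§9.6)? yes] AND [Class-R Procedure (§9.7)? no] AND [not an Essential Procedure (§9.9)? yes] → not satisfied.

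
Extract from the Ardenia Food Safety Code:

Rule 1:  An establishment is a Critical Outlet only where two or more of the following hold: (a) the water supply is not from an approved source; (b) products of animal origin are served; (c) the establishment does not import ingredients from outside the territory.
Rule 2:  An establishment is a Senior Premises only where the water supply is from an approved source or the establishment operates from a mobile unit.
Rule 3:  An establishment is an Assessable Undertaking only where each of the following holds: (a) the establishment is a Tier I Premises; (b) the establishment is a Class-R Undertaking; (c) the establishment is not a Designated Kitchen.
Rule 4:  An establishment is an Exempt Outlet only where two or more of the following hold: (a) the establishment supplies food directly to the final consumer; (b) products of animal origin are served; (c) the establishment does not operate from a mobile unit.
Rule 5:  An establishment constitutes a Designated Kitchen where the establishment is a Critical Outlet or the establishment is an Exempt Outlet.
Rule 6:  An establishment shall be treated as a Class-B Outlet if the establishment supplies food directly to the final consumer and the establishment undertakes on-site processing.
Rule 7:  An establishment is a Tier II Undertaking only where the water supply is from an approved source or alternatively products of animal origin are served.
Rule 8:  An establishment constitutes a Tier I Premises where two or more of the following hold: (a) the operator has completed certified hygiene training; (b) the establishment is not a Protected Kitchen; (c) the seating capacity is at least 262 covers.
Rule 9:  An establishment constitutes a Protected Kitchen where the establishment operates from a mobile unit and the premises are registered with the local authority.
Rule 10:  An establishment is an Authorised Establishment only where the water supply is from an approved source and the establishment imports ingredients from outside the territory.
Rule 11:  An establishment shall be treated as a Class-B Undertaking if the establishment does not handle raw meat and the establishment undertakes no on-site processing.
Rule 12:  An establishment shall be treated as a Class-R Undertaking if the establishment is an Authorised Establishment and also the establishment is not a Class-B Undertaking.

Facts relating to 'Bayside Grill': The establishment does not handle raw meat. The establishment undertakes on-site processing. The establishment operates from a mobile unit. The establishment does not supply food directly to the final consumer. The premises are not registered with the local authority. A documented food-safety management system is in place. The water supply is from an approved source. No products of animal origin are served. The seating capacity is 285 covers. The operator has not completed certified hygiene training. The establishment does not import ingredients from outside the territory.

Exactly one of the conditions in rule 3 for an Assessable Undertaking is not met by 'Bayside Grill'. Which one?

rule 9 — Protected Kitchen: [the establishment operates from a mobile unit? yes] AND [the premises are registered with the local authority? no] → not satisfied.
rule 8 — Tier I Premises: the operator has completed certified hygiene training? no; not a Protected Kitchen (rule 9)? yes; seating capacity: 285 covers ≥ 262 covers? yes — 2 of 3 hold (need ≥2) → satisfied.
rule 10 — Authorised Establishment: [the water supply is from an approved source? yes] AND [the establishment imports ingredients from outside the territory? no] → not satisfied.
rule 11 — Class-B Undertaking: [the establishment does not handle raw meat? yes] AND [the establishment undertakes no on-site processing? no] → not satisfied.
rule 12 — Class-R Undertaking: [Authorised Establishment (rule 10)? no] AND [not a Class-B Undertaking (rule 11)? yes] → not satisfied.
rule 1 — Critical Outlet: the water supply is not from an approved source? no; products of animal origin are served? no; the establishment does not import ingredients from outside the territory? yes — 1 of 3 hold (need ≥2) → not satisfied.
rule 4 — Exempt Outlet: the establishment supplies food directly to the final consumer? no; products of animal origin are served? no; the establishment does not operate from a mobile unit? no — 0 of 3 hold (need ≥2) → not satisfied.
rule 5 — Designated Kitchen: [Critical Outlet (rule 1)? no] OR [Exempt Outlet (rule 4)? no] → not satisfied.
rule 3 — Assessable Undertaking: [Tier I Premises (rule 8)? yes] AND [Class-R Undertaking (rule 12)? no] AND [not a Designated Kitchen (rule 5)? yes] → not satisfied.

Class-R Undertaking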